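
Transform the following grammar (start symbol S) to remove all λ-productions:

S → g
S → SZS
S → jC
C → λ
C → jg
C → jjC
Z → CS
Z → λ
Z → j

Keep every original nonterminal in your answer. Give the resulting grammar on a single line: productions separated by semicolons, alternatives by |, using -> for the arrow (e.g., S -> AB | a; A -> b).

S -> g | j | SS | jC | SZS; C -> jg | jj | jjC; Z -> S | j | CS

Nullable set: {C, Z}.
S -> SZS: Z nullable, giving SS | SZS.
S -> jC: C nullable, giving j | jC.
Drop C -> λ.
C -> jjC: C nullable, giving jj | jjC.
Drop Z -> λ.
Z -> CS: C nullable, giving CS | S.
Unchanged (no nullable symbols): S -> g; C -> jg; Z -> j.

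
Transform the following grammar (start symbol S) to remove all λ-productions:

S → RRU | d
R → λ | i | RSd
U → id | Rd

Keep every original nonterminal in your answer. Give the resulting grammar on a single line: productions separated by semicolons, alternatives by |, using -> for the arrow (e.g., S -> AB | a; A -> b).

Nullable set: {R}.
S -> RRU: R, R nullable, giving RRU | RU | U.
Drop R -> λ.
R -> RSd: R nullable, giving RSd | Sd.
U -> Rd: R nullable, giving Rd | d.
Unchanged (no nullable symbols): S -> d; R -> i; U -> id.

S -> U | d | RU | RRU; R -> i | Sd | RSd; U -> d | Rd | id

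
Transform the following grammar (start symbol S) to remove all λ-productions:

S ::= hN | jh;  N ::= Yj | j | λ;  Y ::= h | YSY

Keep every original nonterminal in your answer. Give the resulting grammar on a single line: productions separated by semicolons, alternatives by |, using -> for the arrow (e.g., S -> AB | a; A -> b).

S -> h | hN | jh; N -> j | Yj; Y -> h | YSY

Nullable set: {N}.
S -> hN: N nullable, giving h | hN.
Drop N -> λ.
Unchanged (no nullable symbols): S -> jh; N -> Yj; N -> j; Y -> YSY; Y -> h.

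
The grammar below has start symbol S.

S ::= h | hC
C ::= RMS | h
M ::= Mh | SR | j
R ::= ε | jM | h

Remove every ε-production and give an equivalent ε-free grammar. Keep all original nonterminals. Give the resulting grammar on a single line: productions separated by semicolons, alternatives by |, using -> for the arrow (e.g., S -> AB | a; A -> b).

Nullable set: {R}.
C -> RMS: R nullable, giving MS | RMS.
M -> SR: R nullable, giving S | SR.
Drop R -> ε.
Unchanged (no nullable symbols): S -> h; S -> hC; C -> h; M -> Mh; M -> j; R -> h; R -> jM.

S -> h | hC; C -> h | MS | RMS; M -> S | j | Mh | SR; R -> h | jM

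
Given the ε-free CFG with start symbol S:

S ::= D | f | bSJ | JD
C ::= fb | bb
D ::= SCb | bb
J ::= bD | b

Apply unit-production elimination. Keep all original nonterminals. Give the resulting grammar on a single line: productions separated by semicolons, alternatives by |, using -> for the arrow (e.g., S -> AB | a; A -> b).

Unit productions: S->D.
Unit pairs (A ⇒* B via units): (S,D).
S: inherits non-unit rules of {D, S} → JD | SCb | bSJ | bb | f.
C: inherits non-unit rules of {C} → bb | fb.
D: inherits non-unit rules of {D} → SCb | bb.
J: inherits non-unit rules of {J} → b | bD.

S -> f | JD | bb | SCb | bSJ; C -> bb | fb; D -> bb | SCb; J -> b | bD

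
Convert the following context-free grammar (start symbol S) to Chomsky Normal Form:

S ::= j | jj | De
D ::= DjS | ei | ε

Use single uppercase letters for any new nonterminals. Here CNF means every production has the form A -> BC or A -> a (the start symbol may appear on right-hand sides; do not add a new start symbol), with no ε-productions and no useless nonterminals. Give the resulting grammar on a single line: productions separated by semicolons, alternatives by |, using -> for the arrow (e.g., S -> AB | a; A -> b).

Nullable: {D}; after ε-elimination: S -> e | j | De | jj; D -> ei | jS | DjS.
No unit productions to eliminate.
TERM: introduce B -> e, C -> i, A -> j and substitute in every rule of length ≥2.
BIN: D -> DAS becomes D -> DE, E -> AS.

S -> e | j | AA | DB; A -> j; B -> e; C -> i; D -> AS | BC | DE; E -> AS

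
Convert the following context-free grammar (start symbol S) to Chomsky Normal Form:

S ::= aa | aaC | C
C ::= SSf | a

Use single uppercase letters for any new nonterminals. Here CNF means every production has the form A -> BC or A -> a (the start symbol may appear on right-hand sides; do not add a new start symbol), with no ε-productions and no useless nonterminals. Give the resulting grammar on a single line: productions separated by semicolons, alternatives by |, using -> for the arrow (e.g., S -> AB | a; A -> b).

S -> a | BB | BE | SF; A -> f; B -> a; C -> a | SD; D -> SA; E -> BC; F -> SA

No ε-productions.
After unit-elimination: S -> a | aa | SSf | aaC; C -> a | SSf.
TERM: introduce B -> a, A -> f and substitute in every rule of length ≥2.
BIN: C -> SSA becomes C -> SD, D -> SA; S -> BBC becomes S -> BE, E -> BC; S -> SSA becomes S -> SF, F -> SA.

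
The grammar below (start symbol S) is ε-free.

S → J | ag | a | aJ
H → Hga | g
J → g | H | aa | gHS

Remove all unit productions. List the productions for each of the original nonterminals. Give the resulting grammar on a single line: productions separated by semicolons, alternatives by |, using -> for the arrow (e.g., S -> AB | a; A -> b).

S -> a | g | aJ | aa | ag | Hga | gHS; H -> g | Hga; J -> g | aa | Hga | gHS

Unit productions: J->H, S->J.
Unit pairs (A ⇒* B via units): (J,H), (S,H), (S,J).
S: inherits non-unit rules of {H, J, S} → Hga | a | aJ | aa | ag | g | gHS.
H: inherits non-unit rules of {H} → Hga | g.
J: inherits non-unit rules of {H, J} → Hga | aa | g | gHS.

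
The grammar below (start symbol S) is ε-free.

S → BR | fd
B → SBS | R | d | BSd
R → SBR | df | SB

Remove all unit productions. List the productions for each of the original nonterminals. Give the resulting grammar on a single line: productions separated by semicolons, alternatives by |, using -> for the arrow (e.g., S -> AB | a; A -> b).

S -> BR | fd; B -> d | SB | df | BSd | SBR | SBS; R -> SB | df | SBR

Unit productions: B->R.
Unit pairs (A ⇒* B via units): (B,R).
S: inherits non-unit rules of {S} → BR | fd.
B: inherits non-unit rules of {B, R} → BSd | SB | SBR | SBS | d | df.
R: inherits non-unit rules of {R} → SB | SBR | df.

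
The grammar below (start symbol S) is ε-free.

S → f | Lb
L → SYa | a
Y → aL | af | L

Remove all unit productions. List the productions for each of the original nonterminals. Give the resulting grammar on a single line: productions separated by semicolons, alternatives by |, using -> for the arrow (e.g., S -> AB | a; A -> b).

S -> f | Lb; L -> a | SYa; Y -> a | aL | af | SYa

Unit productions: Y->L.
Unit pairs (A ⇒* B via units): (Y,L).
S: inherits non-unit rules of {S} → Lb | f.
L: inherits non-unit rules of {L} → SYa | a.
Y: inherits non-unit rules of {L, Y} → SYa | a | aL | af.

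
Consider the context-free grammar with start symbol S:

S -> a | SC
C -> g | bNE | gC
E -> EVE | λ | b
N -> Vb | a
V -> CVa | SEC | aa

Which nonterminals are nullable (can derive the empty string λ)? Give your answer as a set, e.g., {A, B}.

Directly nullable (have an ε-rule): {E}.
Not nullable: C, N, S, V — each has a terminal in every rule's right-hand side or depends on a non-nullable symbol.

{E}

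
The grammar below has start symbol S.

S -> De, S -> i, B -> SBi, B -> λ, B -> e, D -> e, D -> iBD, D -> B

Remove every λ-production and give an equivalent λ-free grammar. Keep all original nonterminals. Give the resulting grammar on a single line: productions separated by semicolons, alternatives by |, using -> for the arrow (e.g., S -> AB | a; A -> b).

Nullable set: {B, D}.
S -> De: D nullable, giving De | e.
Drop B -> λ.
B -> SBi: B nullable, giving SBi | Si.
D -> B: B nullable, giving B.
D -> iBD: B, D nullable, giving i | iB | iBD | iD.
Unchanged (no nullable symbols): S -> i; B -> e; D -> e.

S -> e | i | De; B -> e | Si | SBi; D -> B | e | i | iB | iD | iBD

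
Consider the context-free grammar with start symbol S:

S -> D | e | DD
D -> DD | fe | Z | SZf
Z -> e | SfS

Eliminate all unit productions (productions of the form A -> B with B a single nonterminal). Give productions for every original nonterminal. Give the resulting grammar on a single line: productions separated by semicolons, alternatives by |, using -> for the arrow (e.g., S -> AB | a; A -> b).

S -> e | DD | fe | SZf | SfS; D -> e | DD | fe | SZf | SfS; Z -> e | SfS

Unit productions: D->Z, S->D.
Unit pairs (A ⇒* B via units): (D,Z), (S,D), (S,Z).
S: inherits non-unit rules of {D, S, Z} → DD | SZf | SfS | e | fe.
D: inherits non-unit rules of {D, Z} → DD | SZf | SfS | e | fe.
Z: inherits non-unit rules of {Z} → SfS | e.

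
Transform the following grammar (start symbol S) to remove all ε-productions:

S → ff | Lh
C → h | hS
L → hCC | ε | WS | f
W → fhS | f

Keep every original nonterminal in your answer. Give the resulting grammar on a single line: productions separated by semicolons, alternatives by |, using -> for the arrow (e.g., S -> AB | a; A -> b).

S -> h | Lh | ff; C -> h | hS; L -> f | WS | hCC; W -> f | fhS

Nullable set: {L}.
S -> Lh: L nullable, giving Lh | h.
Drop L -> ε.
Unchanged (no nullable symbols): S -> ff; C -> h; C -> hS; L -> WS; L -> f; L -> hCC; W -> f; W -> fhS.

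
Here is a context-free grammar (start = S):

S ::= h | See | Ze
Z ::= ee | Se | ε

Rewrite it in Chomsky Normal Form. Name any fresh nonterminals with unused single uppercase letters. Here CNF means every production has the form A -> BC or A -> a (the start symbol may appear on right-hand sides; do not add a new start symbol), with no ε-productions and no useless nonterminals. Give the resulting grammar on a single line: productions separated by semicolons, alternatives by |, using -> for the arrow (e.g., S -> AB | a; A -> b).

S -> e | h | SB | ZA; A -> e; B -> AA; Z -> AA | SA

Nullable: {Z}; after ε-elimination: S -> e | h | Ze | See; Z -> Se | ee.
No unit productions to eliminate.
TERM: introduce A -> e and substitute in every rule of length ≥2.
BIN: S -> SAA becomes S -> SB, B -> AA.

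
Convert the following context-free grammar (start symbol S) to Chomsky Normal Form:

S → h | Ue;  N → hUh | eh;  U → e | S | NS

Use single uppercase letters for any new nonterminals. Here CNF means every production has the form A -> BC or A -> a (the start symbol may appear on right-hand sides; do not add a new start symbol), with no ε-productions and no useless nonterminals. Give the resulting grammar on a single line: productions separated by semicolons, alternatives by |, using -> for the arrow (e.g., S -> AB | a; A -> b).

No ε-productions.
After unit-elimination: S -> h | Ue; N -> eh | hUh; U -> e | h | NS | Ue.
TERM: introduce A -> e, B -> h and substitute in every rule of length ≥2.
BIN: N -> BUB becomes N -> BC, C -> UB.

S -> h | UA; A -> e; B -> h; C -> UB; N -> AB | BC; U -> e | h | NS | UA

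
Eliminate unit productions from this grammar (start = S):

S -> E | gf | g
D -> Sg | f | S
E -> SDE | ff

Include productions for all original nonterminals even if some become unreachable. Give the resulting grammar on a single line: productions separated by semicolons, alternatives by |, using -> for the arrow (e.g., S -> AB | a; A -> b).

S -> g | ff | gf | SDE; D -> f | g | Sg | ff | gf | SDE; E -> ff | SDE

Unit productions: D->S, S->E.
Unit pairs (A ⇒* B via units): (D,E), (D,S), (S,E).
S: inherits non-unit rules of {E, S} → SDE | ff | g | gf.
D: inherits non-unit rules of {D, E, S} → SDE | Sg | f | ff | g | gf.
E: inherits non-unit rules of {E} → SDE | ff.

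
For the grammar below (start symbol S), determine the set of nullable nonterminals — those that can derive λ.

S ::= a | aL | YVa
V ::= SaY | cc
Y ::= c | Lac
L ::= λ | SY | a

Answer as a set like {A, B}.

{L}

Directly nullable (have an ε-rule): {L}.
Not nullable: S, V, Y — each has a terminal in every rule's right-hand side or depends on a non-nullable symbol.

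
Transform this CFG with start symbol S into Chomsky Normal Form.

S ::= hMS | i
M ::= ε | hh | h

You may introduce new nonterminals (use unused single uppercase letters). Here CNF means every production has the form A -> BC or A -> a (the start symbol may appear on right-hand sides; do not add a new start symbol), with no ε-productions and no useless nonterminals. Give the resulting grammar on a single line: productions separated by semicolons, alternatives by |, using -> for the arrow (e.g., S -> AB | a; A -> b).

S -> i | AB | AS; A -> h; B -> MS; M -> h | AA

Nullable: {M}; after ε-elimination: S -> i | hS | hMS; M -> h | hh.
No unit productions to eliminate.
TERM: introduce A -> h and substitute in every rule of length ≥2.
BIN: S -> AMS becomes S -> AB, B -> MS.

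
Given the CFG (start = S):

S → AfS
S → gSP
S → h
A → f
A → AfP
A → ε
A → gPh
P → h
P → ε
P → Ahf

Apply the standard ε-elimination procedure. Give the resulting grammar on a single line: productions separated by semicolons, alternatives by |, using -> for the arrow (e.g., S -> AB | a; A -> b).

Nullable set: {A, P}.
S -> AfS: A nullable, giving AfS | fS.
S -> gSP: P nullable, giving gS | gSP.
Drop A -> ε.
A -> AfP: A, P nullable, giving Af | AfP | f | fP.
A -> gPh: P nullable, giving gPh | gh.
Drop P -> ε.
P -> Ahf: A nullable, giving Ahf | hf.
Unchanged (no nullable symbols): S -> h; A -> f; P -> h.

S -> h | fS | gS | AfS | gSP; A -> f | Af | fP | gh | AfP | gPh; P -> h | hf | Ahf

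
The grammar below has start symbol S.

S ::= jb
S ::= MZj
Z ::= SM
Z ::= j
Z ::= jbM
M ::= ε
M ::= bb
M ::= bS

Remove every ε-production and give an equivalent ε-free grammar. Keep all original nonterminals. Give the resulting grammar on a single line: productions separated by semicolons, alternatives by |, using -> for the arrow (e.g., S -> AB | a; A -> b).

Nullable set: {M}.
S -> MZj: M nullable, giving MZj | Zj.
Drop M -> ε.
Z -> SM: M nullable, giving S | SM.
Z -> jbM: M nullable, giving jb | jbM.
Unchanged (no nullable symbols): S -> jb; M -> bS; M -> bb; Z -> j.

S -> Zj | jb | MZj; M -> bS | bb; Z -> S | j | SM | jb | jbM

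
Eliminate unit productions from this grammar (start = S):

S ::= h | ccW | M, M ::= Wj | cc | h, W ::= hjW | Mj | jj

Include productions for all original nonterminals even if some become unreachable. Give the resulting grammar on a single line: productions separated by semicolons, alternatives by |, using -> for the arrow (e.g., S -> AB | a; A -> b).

Unit productions: S->M.
Unit pairs (A ⇒* B via units): (S,M).
S: inherits non-unit rules of {M, S} → Wj | cc | ccW | h.
M: inherits non-unit rules of {M} → Wj | cc | h.
W: inherits non-unit rules of {W} → Mj | hjW | jj.

S -> h | Wj | cc | ccW; M -> h | Wj | cc; W -> Mj | jj | hjW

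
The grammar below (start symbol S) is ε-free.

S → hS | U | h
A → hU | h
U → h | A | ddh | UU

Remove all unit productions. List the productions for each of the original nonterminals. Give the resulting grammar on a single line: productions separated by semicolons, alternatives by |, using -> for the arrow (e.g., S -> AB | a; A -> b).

S -> h | UU | hS | hU | ddh; A -> h | hU; U -> h | UU | hU | ddh

Unit productions: S->U, U->A.
Unit pairs (A ⇒* B via units): (S,A), (S,U), (U,A).
S: inherits non-unit rules of {A, S, U} → UU | ddh | h | hS | hU.
A: inherits non-unit rules of {A} → h | hU.
U: inherits non-unit rules of {A, U} → UU | ddh | h | hU.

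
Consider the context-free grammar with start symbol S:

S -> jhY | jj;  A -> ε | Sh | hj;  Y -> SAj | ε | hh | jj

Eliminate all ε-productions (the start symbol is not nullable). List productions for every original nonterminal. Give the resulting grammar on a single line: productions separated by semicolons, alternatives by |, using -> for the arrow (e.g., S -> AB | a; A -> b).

Nullable set: {A, Y}.
S -> jhY: Y nullable, giving jh | jhY.
Drop A -> ε.
Drop Y -> ε.
Y -> SAj: A nullable, giving SAj | Sj.
Unchanged (no nullable symbols): S -> jj; A -> Sh; A -> hj; Y -> hh; Y -> jj.

S -> jh | jj | jhY; A -> Sh | hj; Y -> Sj | hh | jj | SAj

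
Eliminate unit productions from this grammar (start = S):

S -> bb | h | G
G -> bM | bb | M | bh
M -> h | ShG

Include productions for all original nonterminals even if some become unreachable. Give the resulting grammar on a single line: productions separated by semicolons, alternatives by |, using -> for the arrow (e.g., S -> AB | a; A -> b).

Unit productions: G->M, S->G.
Unit pairs (A ⇒* B via units): (G,M), (S,G), (S,M).
S: inherits non-unit rules of {G, M, S} → ShG | bM | bb | bh | h.
G: inherits non-unit rules of {G, M} → ShG | bM | bb | bh | h.
M: inherits non-unit rules of {M} → ShG | h.

S -> h | bM | bb | bh | ShG; G -> h | bM | bb | bh | ShG; M -> h | ShG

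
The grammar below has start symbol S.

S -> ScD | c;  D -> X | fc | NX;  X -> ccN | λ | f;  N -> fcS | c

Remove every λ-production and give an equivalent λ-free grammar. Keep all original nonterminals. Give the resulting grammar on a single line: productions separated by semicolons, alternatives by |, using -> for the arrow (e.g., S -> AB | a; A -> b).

Nullable set: {D, X}.
S -> ScD: D nullable, giving Sc | ScD.
D -> NX: X nullable, giving N | NX.
D -> X: X nullable, giving X.
Drop X -> λ.
Unchanged (no nullable symbols): S -> c; D -> fc; N -> c; N -> fcS; X -> ccN; X -> f.

S -> c | Sc | ScD; D -> N | X | NX | fc; N -> c | fcS; X -> f | ccN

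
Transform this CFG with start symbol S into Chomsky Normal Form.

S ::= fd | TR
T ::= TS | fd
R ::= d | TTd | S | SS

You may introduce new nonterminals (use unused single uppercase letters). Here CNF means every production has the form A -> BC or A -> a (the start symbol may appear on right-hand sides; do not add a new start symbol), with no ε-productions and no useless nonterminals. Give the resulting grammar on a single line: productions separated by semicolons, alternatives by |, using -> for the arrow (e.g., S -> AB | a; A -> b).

S -> BA | TR; A -> d; B -> f; C -> TA; R -> d | BA | SS | TC | TR; T -> BA | TS

No ε-productions.
After unit-elimination: S -> TR | fd; R -> d | SS | TR | fd | TTd; T -> TS | fd.
TERM: introduce A -> d, B -> f and substitute in every rule of length ≥2.
BIN: R -> TTA becomes R -> TC, C -> TA.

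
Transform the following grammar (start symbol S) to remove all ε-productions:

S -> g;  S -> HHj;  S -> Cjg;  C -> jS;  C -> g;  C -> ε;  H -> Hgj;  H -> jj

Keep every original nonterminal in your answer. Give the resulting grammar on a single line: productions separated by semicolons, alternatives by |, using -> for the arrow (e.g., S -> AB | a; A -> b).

Nullable set: {C}.
S -> Cjg: C nullable, giving Cjg | jg.
Drop C -> ε.
Unchanged (no nullable symbols): S -> HHj; S -> g; C -> g; C -> jS; H -> Hgj; H -> jj.

S -> g | jg | Cjg | HHj; C -> g | jS; H -> jj | Hgj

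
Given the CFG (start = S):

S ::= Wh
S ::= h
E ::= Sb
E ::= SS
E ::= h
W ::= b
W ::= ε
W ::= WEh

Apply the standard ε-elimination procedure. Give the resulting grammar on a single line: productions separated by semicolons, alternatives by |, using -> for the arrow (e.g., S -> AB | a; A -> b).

S -> h | Wh; E -> h | SS | Sb; W -> b | Eh | WEh

Nullable set: {W}.
S -> Wh: W nullable, giving Wh | h.
Drop W -> ε.
W -> WEh: W nullable, giving Eh | WEh.
Unchanged (no nullable symbols): S -> h; E -> SS; E -> Sb; E -> h; W -> b.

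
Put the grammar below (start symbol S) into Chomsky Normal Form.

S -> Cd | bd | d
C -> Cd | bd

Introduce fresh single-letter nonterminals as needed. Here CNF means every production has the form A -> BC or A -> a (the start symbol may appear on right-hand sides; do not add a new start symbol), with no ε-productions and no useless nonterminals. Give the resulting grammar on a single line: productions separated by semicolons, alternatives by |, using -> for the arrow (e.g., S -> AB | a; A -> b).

No ε-productions.
No unit productions to eliminate.
TERM: introduce B -> b, A -> d and substitute in every rule of length ≥2.

S -> d | BA | CA; A -> d; B -> b; C -> BA | CA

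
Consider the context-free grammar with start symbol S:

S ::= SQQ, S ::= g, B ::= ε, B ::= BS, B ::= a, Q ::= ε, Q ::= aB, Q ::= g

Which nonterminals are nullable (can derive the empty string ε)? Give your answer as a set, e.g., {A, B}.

Directly nullable (have an ε-rule): {B, Q}.
Not nullable: S — each has a terminal in every rule's right-hand side or depends on a non-nullable symbol.

{B, Q}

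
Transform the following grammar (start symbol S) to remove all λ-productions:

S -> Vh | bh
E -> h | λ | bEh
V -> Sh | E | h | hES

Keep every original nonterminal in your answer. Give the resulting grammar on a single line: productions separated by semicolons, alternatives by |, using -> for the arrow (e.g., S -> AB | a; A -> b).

Nullable set: {E, V}.
S -> Vh: V nullable, giving Vh | h.
Drop E -> λ.
E -> bEh: E nullable, giving bEh | bh.
V -> E: E nullable, giving E.
V -> hES: E nullable, giving hES | hS.
Unchanged (no nullable symbols): S -> bh; E -> h; V -> Sh; V -> h.

S -> h | Vh | bh; E -> h | bh | bEh; V -> E | h | Sh | hS | hES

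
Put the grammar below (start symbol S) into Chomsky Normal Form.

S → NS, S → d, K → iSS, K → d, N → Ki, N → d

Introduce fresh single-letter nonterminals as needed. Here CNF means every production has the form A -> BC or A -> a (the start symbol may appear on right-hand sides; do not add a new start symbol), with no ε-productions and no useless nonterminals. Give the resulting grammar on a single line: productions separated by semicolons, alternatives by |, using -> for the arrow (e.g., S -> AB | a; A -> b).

S -> d | NS; A -> i; B -> SS; K -> d | AB; N -> d | KA

No ε-productions.
No unit productions to eliminate.
TERM: introduce A -> i and substitute in every rule of length ≥2.
BIN: K -> ASS becomes K -> AB, B -> SS.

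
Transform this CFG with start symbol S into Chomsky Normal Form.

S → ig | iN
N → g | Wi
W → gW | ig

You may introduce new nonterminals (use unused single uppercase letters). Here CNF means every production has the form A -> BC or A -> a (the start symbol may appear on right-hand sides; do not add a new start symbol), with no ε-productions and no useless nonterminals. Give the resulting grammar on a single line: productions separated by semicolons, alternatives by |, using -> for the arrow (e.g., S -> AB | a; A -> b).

S -> AB | AN; A -> i; B -> g; N -> g | WA; W -> AB | BW

No ε-productions.
No unit productions to eliminate.
TERM: introduce B -> g, A -> i and substitute in every rule of length ≥2.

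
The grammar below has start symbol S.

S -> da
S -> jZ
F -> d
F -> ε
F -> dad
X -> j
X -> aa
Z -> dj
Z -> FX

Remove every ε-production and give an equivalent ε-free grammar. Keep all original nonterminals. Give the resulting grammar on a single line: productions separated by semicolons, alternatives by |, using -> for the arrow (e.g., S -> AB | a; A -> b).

S -> da | jZ; F -> d | dad; X -> j | aa; Z -> X | FX | dj

Nullable set: {F}.
Drop F -> ε.
Z -> FX: F nullable, giving FX | X.
Unchanged (no nullable symbols): S -> da; S -> jZ; F -> d; F -> dad; X -> aa; X -> j; Z -> dj.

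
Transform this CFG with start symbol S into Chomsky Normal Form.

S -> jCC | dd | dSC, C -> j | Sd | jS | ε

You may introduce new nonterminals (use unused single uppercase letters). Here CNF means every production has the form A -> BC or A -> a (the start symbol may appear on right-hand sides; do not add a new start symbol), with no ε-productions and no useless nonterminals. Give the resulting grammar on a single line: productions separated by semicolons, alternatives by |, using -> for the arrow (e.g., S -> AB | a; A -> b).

Nullable: {C}; after ε-elimination: S -> j | dS | dd | jC | dSC | jCC; C -> j | Sd | jS.
No unit productions to eliminate.
TERM: introduce A -> d, B -> j and substitute in every rule of length ≥2.
BIN: S -> ASC becomes S -> AD, D -> SC; S -> BCC becomes S -> BE, E -> CC.

S -> j | AA | AD | AS | BC | BE; A -> d; B -> j; C -> j | BS | SA; D -> SC; E -> CC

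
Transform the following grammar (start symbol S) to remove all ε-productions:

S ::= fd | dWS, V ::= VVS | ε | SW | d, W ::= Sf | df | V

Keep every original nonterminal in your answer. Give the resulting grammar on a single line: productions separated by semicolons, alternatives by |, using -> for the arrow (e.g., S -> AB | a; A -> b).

S -> dS | fd | dWS; V -> S | d | SW | VS | VVS; W -> V | Sf | df

Nullable set: {V, W}.
S -> dWS: W nullable, giving dS | dWS.
Drop V -> ε.
V -> SW: W nullable, giving S | SW.
V -> VVS: V, V nullable, giving S | VS | VVS.
W -> V: V nullable, giving V.
Unchanged (no nullable symbols): S -> fd; V -> d; W -> Sf; W -> df.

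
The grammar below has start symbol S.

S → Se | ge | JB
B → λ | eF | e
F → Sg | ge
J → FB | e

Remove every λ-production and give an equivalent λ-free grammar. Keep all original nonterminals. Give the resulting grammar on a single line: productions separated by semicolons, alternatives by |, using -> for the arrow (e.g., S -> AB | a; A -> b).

Nullable set: {B}.
S -> JB: B nullable, giving J | JB.
Drop B -> λ.
J -> FB: B nullable, giving F | FB.
Unchanged (no nullable symbols): S -> Se; S -> ge; B -> e; B -> eF; F -> Sg; F -> ge; J -> e.

S -> J | JB | Se | ge; B -> e | eF; F -> Sg | ge; J -> F | e | FB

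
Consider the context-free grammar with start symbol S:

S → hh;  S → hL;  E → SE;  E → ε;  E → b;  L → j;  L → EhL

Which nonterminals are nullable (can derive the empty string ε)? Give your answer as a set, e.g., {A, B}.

Directly nullable (have an ε-rule): {E}.
Not nullable: L, S — each has a terminal in every rule's right-hand side or depends on a non-nullable symbol.

{E}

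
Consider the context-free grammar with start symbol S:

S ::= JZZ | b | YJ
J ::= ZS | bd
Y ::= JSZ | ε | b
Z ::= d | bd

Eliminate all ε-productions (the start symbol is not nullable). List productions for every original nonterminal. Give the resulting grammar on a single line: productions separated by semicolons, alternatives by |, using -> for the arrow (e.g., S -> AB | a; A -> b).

Nullable set: {Y}.
S -> YJ: Y nullable, giving J | YJ.
Drop Y -> ε.
Unchanged (no nullable symbols): S -> JZZ; S -> b; J -> ZS; J -> bd; Y -> JSZ; Y -> b; Z -> bd; Z -> d.

S -> J | b | YJ | JZZ; J -> ZS | bd; Y -> b | JSZ; Z -> d | bd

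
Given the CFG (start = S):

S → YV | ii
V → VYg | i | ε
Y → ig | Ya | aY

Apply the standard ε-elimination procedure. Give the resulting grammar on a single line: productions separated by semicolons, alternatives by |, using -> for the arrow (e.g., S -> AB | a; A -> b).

Nullable set: {V}.
S -> YV: V nullable, giving Y | YV.
Drop V -> ε.
V -> VYg: V nullable, giving VYg | Yg.
Unchanged (no nullable symbols): S -> ii; V -> i; Y -> Ya; Y -> aY; Y -> ig.

S -> Y | YV | ii; V -> i | Yg | VYg; Y -> Ya | aY | ig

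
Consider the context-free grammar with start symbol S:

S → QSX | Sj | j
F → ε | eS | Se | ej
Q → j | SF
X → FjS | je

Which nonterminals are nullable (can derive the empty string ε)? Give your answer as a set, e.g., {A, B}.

{F}

Directly nullable (have an ε-rule): {F}.
Not nullable: Q, S, X — each has a terminal in every rule's right-hand side or depends on a non-nullable symbol.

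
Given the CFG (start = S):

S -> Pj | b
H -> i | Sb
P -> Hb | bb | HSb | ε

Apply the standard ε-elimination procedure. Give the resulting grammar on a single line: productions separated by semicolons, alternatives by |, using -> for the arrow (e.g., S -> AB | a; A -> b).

S -> b | j | Pj; H -> i | Sb; P -> Hb | bb | HSb

Nullable set: {P}.
S -> Pj: P nullable, giving Pj | j.
Drop P -> ε.
Unchanged (no nullable symbols): S -> b; H -> Sb; H -> i; P -> HSb; P -> Hb; P -> bb.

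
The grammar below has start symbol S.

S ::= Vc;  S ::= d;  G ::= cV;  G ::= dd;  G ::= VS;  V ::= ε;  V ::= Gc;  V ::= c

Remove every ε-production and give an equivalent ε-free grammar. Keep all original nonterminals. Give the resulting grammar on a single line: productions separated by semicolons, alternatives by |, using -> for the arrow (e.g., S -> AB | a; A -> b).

Nullable set: {V}.
S -> Vc: V nullable, giving Vc | c.
G -> VS: V nullable, giving S | VS.
G -> cV: V nullable, giving c | cV.
Drop V -> ε.
Unchanged (no nullable symbols): S -> d; G -> dd; V -> Gc; V -> c.

S -> c | d | Vc; G -> S | c | VS | cV | dd; V -> c | Gc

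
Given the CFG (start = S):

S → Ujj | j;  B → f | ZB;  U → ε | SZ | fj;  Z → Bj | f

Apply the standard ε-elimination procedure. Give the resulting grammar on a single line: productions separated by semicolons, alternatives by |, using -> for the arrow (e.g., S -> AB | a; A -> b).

Nullable set: {U}.
S -> Ujj: U nullable, giving Ujj | jj.
Drop U -> ε.
Unchanged (no nullable symbols): S -> j; B -> ZB; B -> f; U -> SZ; U -> fj; Z -> Bj; Z -> f.

S -> j | jj | Ujj; B -> f | ZB; U -> SZ | fj; Z -> f | Bj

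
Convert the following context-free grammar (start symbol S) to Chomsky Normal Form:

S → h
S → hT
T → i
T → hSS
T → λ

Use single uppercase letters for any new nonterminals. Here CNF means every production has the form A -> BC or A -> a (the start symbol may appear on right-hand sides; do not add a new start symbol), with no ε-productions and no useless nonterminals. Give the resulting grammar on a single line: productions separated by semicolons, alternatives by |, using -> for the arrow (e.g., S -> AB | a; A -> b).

S -> h | AT; A -> h; B -> SS; T -> i | AB

Nullable: {T}; after ε-elimination: S -> h | hT; T -> i | hSS.
No unit productions to eliminate.
TERM: introduce A -> h and substitute in every rule of length ≥2.
BIN: T -> ASS becomes T -> AB, B -> SS.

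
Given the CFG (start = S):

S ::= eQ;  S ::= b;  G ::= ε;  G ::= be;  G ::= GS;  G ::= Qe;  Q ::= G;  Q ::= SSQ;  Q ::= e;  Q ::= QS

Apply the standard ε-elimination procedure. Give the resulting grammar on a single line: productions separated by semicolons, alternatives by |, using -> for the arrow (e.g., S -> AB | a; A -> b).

Nullable set: {G, Q}.
S -> eQ: Q nullable, giving e | eQ.
Drop G -> ε.
G -> GS: G nullable, giving GS | S.
G -> Qe: Q nullable, giving Qe | e.
Q -> G: G nullable, giving G.
Q -> QS: Q nullable, giving QS | S.
Q -> SSQ: Q nullable, giving SS | SSQ.
Unchanged (no nullable symbols): S -> b; G -> be; Q -> e.

S -> b | e | eQ; G -> S | e | GS | Qe | be; Q -> G | S | e | QS | SS | SSQ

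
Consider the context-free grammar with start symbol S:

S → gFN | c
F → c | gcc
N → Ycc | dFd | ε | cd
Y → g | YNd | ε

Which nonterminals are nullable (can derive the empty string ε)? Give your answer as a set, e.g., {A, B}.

{N, Y}

Directly nullable (have an ε-rule): {N, Y}.
Not nullable: F, S — each has a terminal in every rule's right-hand side or depends on a non-nullable symbol.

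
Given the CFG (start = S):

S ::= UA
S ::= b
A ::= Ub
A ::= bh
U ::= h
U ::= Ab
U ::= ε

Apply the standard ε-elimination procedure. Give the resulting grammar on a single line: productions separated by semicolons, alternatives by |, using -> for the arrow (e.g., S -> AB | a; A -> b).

Nullable set: {U}.
S -> UA: U nullable, giving A | UA.
A -> Ub: U nullable, giving Ub | b.
Drop U -> ε.
Unchanged (no nullable symbols): S -> b; A -> bh; U -> Ab; U -> h.

S -> A | b | UA; A -> b | Ub | bh; U -> h | Ab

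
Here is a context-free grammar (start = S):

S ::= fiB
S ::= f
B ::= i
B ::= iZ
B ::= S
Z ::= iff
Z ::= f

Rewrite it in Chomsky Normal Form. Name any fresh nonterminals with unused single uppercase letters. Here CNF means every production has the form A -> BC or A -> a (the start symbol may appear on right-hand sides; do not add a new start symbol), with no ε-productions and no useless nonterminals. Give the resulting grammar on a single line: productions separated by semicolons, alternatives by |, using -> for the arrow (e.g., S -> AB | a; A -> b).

S -> f | AE; A -> f; B -> f | i | AD | CZ; C -> i; D -> CB; E -> CB; F -> AA; Z -> f | CF

No ε-productions.
After unit-elimination: S -> f | fiB; B -> f | i | iZ | fiB; Z -> f | iff.
TERM: introduce A -> f, C -> i and substitute in every rule of length ≥2.
BIN: B -> ACB becomes B -> AD, D -> CB; S -> ACB becomes S -> AE, E -> CB; Z -> CAA becomes Z -> CF, F -> AA.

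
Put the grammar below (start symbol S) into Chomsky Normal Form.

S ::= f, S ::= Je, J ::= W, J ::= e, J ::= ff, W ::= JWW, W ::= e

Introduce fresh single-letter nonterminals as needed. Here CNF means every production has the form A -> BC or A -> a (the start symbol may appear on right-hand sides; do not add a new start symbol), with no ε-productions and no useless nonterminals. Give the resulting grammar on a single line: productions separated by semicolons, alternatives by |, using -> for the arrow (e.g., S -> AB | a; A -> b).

S -> f | JB; A -> f; B -> e; C -> WW; D -> WW; J -> e | AA | JC; W -> e | JD

No ε-productions.
After unit-elimination: S -> f | Je; J -> e | ff | JWW; W -> e | JWW.
TERM: introduce B -> e, A -> f and substitute in every rule of length ≥2.
BIN: J -> JWW becomes J -> JC, C -> WW; W -> JWW becomes W -> JD, D -> WW.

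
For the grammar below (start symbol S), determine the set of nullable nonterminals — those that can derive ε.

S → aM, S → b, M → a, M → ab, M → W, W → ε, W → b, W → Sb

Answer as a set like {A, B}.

Directly nullable (have an ε-rule): {W}.
M is nullable via M -> W (every symbol on the right is already known nullable).
Not nullable: S — each has a terminal in every rule's right-hand side or depends on a non-nullable symbol.

{M, W}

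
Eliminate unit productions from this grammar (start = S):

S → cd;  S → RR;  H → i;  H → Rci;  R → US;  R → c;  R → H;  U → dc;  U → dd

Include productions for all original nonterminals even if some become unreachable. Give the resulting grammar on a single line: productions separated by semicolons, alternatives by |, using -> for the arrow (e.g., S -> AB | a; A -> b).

S -> RR | cd; H -> i | Rci; R -> c | i | US | Rci; U -> dc | dd

Unit productions: R->H.
Unit pairs (A ⇒* B via units): (R,H).
S: inherits non-unit rules of {S} → RR | cd.
H: inherits non-unit rules of {H} → Rci | i.
R: inherits non-unit rules of {H, R} → Rci | US | c | i.
U: inherits non-unit rules of {U} → dc | dd.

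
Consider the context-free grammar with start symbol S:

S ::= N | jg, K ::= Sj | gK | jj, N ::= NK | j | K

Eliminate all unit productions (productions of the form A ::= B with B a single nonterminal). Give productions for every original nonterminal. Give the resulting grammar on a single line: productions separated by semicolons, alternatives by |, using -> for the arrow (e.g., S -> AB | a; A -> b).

S -> j | NK | Sj | gK | jg | jj; K -> Sj | gK | jj; N -> j | NK | Sj | gK | jj

Unit productions: N->K, S->N.
Unit pairs (A ⇒* B via units): (N,K), (S,K), (S,N).
S: inherits non-unit rules of {K, N, S} → NK | Sj | gK | j | jg | jj.
K: inherits non-unit rules of {K} → Sj | gK | jj.
N: inherits non-unit rules of {K, N} → NK | Sj | gK | j | jj.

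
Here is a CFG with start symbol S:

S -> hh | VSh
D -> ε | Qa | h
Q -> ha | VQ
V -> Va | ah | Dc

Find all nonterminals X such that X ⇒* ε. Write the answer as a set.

{D}

Directly nullable (have an ε-rule): {D}.
Not nullable: Q, S, V — each has a terminal in every rule's right-hand side or depends on a non-nullable symbol.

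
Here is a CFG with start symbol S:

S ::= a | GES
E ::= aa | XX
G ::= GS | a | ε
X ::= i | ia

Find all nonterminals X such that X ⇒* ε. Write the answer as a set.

Directly nullable (have an ε-rule): {G}.
Not nullable: E, S, X — each has a terminal in every rule's right-hand side or depends on a non-nullable symbol.

{G}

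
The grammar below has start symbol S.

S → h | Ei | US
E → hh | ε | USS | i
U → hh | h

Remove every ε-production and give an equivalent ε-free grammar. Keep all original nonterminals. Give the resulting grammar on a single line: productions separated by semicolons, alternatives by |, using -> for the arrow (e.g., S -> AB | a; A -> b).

S -> h | i | Ei | US; E -> i | hh | USS; U -> h | hh

Nullable set: {E}.
S -> Ei: E nullable, giving Ei | i.
Drop E -> ε.
Unchanged (no nullable symbols): S -> US; S -> h; E -> USS; E -> hh; E -> i; U -> h; U -> hh.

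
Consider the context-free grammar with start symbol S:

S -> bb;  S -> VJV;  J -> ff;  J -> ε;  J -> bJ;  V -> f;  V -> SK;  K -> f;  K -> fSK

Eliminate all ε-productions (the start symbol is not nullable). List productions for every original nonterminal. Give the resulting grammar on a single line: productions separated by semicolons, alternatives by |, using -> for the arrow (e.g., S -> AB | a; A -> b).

S -> VV | bb | VJV; J -> b | bJ | ff; K -> f | fSK; V -> f | SK

Nullable set: {J}.
S -> VJV: J nullable, giving VJV | VV.
Drop J -> ε.
J -> bJ: J nullable, giving b | bJ.
Unchanged (no nullable symbols): S -> bb; J -> ff; K -> f; K -> fSK; V -> SK; V -> f.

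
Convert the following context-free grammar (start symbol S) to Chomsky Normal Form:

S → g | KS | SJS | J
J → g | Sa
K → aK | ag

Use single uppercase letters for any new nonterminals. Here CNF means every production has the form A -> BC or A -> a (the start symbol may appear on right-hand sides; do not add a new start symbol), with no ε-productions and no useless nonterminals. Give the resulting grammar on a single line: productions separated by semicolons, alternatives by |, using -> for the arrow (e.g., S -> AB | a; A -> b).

S -> g | KS | SA | SC; A -> a; B -> g; C -> JS; J -> g | SA; K -> AB | AK

No ε-productions.
After unit-elimination: S -> g | KS | Sa | SJS; J -> g | Sa; K -> aK | ag.
TERM: introduce A -> a, B -> g and substitute in every rule of length ≥2.
BIN: S -> SJS becomes S -> SC, C -> JS.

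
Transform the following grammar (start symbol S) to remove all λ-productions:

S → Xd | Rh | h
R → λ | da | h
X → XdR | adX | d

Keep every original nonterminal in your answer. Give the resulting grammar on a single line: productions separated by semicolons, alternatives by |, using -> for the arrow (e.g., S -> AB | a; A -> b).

S -> h | Rh | Xd; R -> h | da; X -> d | Xd | XdR | adX

Nullable set: {R}.
S -> Rh: R nullable, giving Rh | h.
Drop R -> λ.
X -> XdR: R nullable, giving Xd | XdR.
Unchanged (no nullable symbols): S -> Xd; S -> h; R -> da; R -> h; X -> adX; X -> d.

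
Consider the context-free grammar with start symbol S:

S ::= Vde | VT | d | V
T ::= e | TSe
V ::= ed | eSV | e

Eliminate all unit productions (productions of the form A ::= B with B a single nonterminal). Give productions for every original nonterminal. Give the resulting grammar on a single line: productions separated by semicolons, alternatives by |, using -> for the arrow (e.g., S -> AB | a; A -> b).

Unit productions: S->V.
Unit pairs (A ⇒* B via units): (S,V).
S: inherits non-unit rules of {S, V} → VT | Vde | d | e | eSV | ed.
T: inherits non-unit rules of {T} → TSe | e.
V: inherits non-unit rules of {V} → e | eSV | ed.

S -> d | e | VT | ed | Vde | eSV; T -> e | TSe; V -> e | ed | eSV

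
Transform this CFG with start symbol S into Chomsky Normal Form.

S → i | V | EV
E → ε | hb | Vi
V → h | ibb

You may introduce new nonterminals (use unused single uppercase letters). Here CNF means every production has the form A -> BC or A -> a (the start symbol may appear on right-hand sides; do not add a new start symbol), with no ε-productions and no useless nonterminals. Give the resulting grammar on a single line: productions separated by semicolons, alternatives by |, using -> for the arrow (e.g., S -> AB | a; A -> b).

S -> h | i | AD | EV; A -> i; B -> h; C -> b; D -> CC; E -> BC | VA; F -> CC; V -> h | AF

Nullable: {E}; after ε-elimination: S -> V | i | EV; E -> Vi | hb; V -> h | ibb.
After unit-elimination: S -> h | i | EV | ibb; E -> Vi | hb; V -> h | ibb.
TERM: introduce C -> b, B -> h, A -> i and substitute in every rule of length ≥2.
BIN: S -> ACC becomes S -> AD, D -> CC; V -> ACC becomes V -> AF, F -> CC.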